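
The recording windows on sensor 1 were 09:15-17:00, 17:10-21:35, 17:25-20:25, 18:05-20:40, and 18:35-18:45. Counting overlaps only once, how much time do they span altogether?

12 h 10 min

Merged: 09:15–17:00, 17:10–21:35.
Lengths: 7 h 45 min + 4 h 25 min = 12 h 10 min.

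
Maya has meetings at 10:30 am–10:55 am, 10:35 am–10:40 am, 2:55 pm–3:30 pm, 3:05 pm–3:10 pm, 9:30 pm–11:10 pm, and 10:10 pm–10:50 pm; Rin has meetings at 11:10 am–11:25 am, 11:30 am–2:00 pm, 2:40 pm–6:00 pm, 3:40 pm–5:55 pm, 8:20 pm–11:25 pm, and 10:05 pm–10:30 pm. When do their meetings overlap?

2:55 pm-3:30 pm, 9:30 pm-11:10 pm

First set merges to 10:30 am-10:55 am, 2:55 pm-3:30 pm, 9:30 pm-11:10 pm.
Second set merges to 11:10 am-11:25 am, 11:30 am-2:00 pm, 2:40 pm-6:00 pm, 8:20 pm-11:25 pm.
10:30 am-10:55 am: no overlap with the second set.
2:55 pm-3:30 pm meets the second set on 2:55 pm-3:30 pm.
9:30 pm-11:10 pm meets the second set on 9:30 pm-11:10 pm.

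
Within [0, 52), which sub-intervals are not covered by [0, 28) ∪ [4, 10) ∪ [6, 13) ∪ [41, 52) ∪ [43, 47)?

The merged coverage is [0, 28), [41, 52).
Gaps within [0, 52): [28, 41).

[28, 41)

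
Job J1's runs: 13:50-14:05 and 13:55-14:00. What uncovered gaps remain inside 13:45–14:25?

After merging, the occupied span is 13:50–14:05.
Gaps within 13:45–14:25: 13:45–13:50, 14:05–14:25.

13:45–13:50, 14:05–14:25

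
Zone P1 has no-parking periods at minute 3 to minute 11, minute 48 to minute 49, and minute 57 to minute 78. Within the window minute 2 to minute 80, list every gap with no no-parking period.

minute 2 to minute 3, minute 11 to minute 48, minute 49 to minute 57, minute 78 to minute 80

After merging, the occupied span is minute 3 to minute 11, minute 48 to minute 49, minute 57 to minute 78.
Uncovered inside minute 2 to minute 80: minute 2 to minute 3, minute 11 to minute 48, minute 49 to minute 57, minute 78 to minute 80.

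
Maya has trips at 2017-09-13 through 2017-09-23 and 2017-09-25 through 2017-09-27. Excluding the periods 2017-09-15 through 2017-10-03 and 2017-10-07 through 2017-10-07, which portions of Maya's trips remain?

2017-09-13 through 2017-09-14

2017-09-13 through 2017-09-23 minus B → 2017-09-13 through 2017-09-14.
2017-09-25 through 2017-09-27: fully covered by B → removed.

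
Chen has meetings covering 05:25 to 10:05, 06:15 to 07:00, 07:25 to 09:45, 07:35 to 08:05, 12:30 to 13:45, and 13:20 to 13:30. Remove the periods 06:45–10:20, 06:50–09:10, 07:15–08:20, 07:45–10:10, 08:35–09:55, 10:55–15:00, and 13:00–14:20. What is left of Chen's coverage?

First set merges to 05:25–10:05, 12:30–13:45.
Second set merges to 06:45–10:20, 10:55–15:00.
05:25–10:05 minus B → 05:25–06:45.
12:30–13:45: fully covered by B → removed.

05:25–06:45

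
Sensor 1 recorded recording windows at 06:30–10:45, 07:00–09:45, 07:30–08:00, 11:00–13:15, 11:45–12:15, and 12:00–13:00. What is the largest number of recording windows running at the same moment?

Walk the sorted start/end points keeping a running depth.
The depth first hits 3 at 07:30.

3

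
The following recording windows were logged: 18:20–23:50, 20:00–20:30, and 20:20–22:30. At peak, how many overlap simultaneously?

At 20:20, 3 of the intervals are simultaneously active.
No point has more.

3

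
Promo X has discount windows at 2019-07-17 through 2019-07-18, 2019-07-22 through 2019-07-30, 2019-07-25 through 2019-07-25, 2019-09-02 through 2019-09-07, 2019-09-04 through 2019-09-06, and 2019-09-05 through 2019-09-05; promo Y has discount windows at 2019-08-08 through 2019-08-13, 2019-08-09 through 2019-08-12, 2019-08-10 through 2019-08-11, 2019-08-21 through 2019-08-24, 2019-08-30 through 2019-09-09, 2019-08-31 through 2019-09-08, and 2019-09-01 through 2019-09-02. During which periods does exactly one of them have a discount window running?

2019-07-17 through 2019-07-18, 2019-07-22 through 2019-07-30, 2019-08-08 through 2019-08-13, 2019-08-21 through 2019-08-24, 2019-08-30 through 2019-09-01, 2019-09-08 through 2019-09-09

Merge the first list: 2019-07-17 through 2019-07-18, 2019-07-22 through 2019-07-30, 2019-09-02 through 2019-09-07.
Merge the second list: 2019-08-08 through 2019-08-13, 2019-08-21 through 2019-08-24, 2019-08-30 through 2019-09-09.
A \ B = 2019-07-17 through 2019-07-18, 2019-07-22 through 2019-07-30.
B \ A = 2019-08-08 through 2019-08-13, 2019-08-21 through 2019-08-24, 2019-08-30 through 2019-09-01, 2019-09-08 through 2019-09-09.
Union of the two gives the symmetric difference.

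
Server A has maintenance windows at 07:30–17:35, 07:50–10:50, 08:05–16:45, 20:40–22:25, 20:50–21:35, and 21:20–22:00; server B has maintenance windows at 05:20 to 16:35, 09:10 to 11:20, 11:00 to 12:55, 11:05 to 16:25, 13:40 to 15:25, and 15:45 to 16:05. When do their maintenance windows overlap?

Merge the first list: 07:30-17:35, 20:40-22:25.
Merge the second list: 05:20-16:35.
07:30-17:35 meets the second set on 07:30-16:35.
20:40-22:25: no overlap with the second set.

07:30-16:35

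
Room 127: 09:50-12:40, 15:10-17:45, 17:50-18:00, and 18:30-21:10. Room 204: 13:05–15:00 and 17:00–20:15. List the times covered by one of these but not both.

A \ B = 09:50–12:40, 15:10–17:00, 20:15–21:10.
B \ A = 13:05–15:00, 17:45–17:50, 18:00–18:30.
Union of the two gives the symmetric difference.

09:50–12:40, 13:05–15:00, 15:10–17:00, 17:45–17:50, 18:00–18:30, 20:15–21:10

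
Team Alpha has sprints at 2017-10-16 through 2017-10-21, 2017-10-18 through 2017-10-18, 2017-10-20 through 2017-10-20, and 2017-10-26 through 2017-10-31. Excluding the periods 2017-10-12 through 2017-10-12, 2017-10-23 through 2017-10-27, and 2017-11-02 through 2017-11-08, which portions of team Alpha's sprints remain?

Merge the first list: 2017-10-16 through 2017-10-21, 2017-10-26 through 2017-10-31.
2017-10-16 through 2017-10-21 is untouched.
2017-10-26 through 2017-10-31 with B removed leaves 2017-10-28 through 2017-10-31.

2017-10-16 through 2017-10-21, 2017-10-28 through 2017-10-31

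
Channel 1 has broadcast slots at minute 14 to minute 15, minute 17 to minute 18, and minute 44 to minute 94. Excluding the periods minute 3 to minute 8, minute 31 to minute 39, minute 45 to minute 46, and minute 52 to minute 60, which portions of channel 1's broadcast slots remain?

minute 14 to minute 15 is untouched.
minute 17 to minute 18 is untouched.
minute 44 to minute 94 with B removed leaves minute 44 to minute 45, minute 46 to minute 52, minute 60 to minute 94.

minute 14 to minute 15, minute 17 to minute 18, minute 44 to minute 45, minute 46 to minute 52, minute 60 to minute 94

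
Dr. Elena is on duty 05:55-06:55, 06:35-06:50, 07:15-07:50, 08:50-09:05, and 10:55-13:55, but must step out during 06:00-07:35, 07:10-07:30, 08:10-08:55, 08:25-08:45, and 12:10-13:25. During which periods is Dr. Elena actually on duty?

Merge the first list: 05:55–06:55, 07:15–07:50, 08:50–09:05, 10:55–13:55.
Merge the second list: 06:00–07:35, 08:10–08:55, 12:10–13:25.
05:55–06:55 with B removed leaves 05:55–06:00.
07:15–07:50 with B removed leaves 07:35–07:50.
08:50–09:05 with B removed leaves 08:55–09:05.
10:55–13:55 with B removed leaves 10:55–12:10, 13:25–13:55.

05:55–06:00, 07:35–07:50, 08:55–09:05, 10:55–12:10, 13:25–13:55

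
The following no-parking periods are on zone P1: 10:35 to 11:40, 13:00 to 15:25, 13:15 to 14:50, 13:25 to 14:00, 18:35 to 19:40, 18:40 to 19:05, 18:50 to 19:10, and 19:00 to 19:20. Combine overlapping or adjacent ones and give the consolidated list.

10:35–11:40, 13:00–15:25, 18:35–19:40

13:00–15:25 is disjoint → start new block.
13:15–14:50 overlaps/touches 13:00–15:25 → extend to 13:00–15:25.
13:25–14:00 overlaps/touches 13:00–15:25 → extend to 13:00–15:25.
18:35–19:40 is disjoint → start new block.
18:40–19:05 overlaps/touches 18:35–19:40 → extend to 18:35–19:40.
18:50–19:10 overlaps/touches 18:35–19:40 → extend to 18:35–19:40.
19:00–19:20 overlaps/touches 18:35–19:40 → extend to 18:35–19:40.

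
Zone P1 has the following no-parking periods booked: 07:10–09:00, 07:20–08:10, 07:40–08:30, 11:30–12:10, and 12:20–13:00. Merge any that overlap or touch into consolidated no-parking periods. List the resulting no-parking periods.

07:10-09:00, 11:30-12:10, 12:20-13:00

07:20-08:10 overlaps/touches 07:10-09:00 → extend to 07:10-09:00.
07:40-08:30 overlaps/touches 07:10-09:00 → extend to 07:10-09:00.
11:30-12:10 is disjoint → start new block.
12:20-13:00 is disjoint → start new block.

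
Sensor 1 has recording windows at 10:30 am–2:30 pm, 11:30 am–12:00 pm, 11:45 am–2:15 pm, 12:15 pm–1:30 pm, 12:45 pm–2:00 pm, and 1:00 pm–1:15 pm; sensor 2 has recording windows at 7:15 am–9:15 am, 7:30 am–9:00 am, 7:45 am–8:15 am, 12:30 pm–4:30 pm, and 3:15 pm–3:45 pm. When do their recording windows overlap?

First set merges to 10:30 am-2:30 pm.
Second set merges to 7:15 am-9:15 am, 12:30 pm-4:30 pm.
10:30 am-2:30 pm ∩ B → 12:30 pm-2:30 pm.

12:30 pm-2:30 pm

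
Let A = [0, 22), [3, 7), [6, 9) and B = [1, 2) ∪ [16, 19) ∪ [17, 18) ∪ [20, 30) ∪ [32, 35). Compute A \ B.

A, merged: [0, 22).
B, merged: [1, 2), [16, 19), [20, 30), [32, 35).
[0, 22) minus B → [0, 1), [2, 16), [19, 20).

[0, 1) ∪ [2, 16) ∪ [19, 20)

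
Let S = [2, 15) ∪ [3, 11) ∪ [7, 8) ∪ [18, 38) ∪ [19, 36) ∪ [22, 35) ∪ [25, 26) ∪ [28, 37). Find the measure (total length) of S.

Merged: [2, 15), [18, 38).
Lengths: 13 + 20 = 33.

33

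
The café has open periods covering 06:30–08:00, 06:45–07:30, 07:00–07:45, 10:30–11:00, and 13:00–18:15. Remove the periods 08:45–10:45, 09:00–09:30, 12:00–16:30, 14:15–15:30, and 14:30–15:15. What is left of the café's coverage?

Merge the first list: 06:30–08:00, 10:30–11:00, 13:00–18:15.
Merge the second list: 08:45–10:45, 12:00–16:30.
06:30–08:00 is untouched.
10:30–11:00 with B removed leaves 10:45–11:00.
13:00–18:15 with B removed leaves 16:30–18:15.

06:30–08:00, 10:45–11:00, 16:30–18:15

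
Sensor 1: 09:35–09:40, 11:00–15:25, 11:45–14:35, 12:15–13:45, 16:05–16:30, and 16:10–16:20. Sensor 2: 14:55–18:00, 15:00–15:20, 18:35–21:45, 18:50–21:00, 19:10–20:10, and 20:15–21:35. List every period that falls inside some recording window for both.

14:55–15:25, 16:05–16:30

First set merges to 09:35–09:40, 11:00–15:25, 16:05–16:30.
Second set merges to 14:55–18:00, 18:35–21:45.
09:35–09:40: no overlap with the second set.
11:00–15:25 meets the second set on 14:55–15:25.
16:05–16:30 meets the second set on 16:05–16:30.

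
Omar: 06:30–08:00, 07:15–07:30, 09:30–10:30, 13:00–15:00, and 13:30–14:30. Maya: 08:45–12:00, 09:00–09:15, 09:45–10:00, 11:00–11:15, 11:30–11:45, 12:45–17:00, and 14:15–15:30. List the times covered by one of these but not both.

06:30-08:00, 08:45-09:30, 10:30-12:00, 12:45-13:00, 15:00-17:00

A, merged: 06:30-08:00, 09:30-10:30, 13:00-15:00.
B, merged: 08:45-12:00, 12:45-17:00.
Only in the first: 06:30-08:00.
Only in the second: 08:45-09:30, 10:30-12:00, 12:45-13:00, 15:00-17:00.
Together these are the periods covered by exactly one.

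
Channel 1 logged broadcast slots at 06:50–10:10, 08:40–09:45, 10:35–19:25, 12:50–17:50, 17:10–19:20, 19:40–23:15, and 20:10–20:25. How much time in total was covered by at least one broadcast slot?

15 h 45 min

Merged: 06:50–10:10, 10:35–19:25, 19:40–23:15.
Lengths: 3 h 20 min + 8 h 50 min + 3 h 35 min = 15 h 45 min.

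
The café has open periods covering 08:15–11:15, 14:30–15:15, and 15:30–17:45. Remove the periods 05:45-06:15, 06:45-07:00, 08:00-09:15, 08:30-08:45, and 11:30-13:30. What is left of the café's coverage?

Second set merges to 05:45–06:15, 06:45–07:00, 08:00–09:15, 11:30–13:30.
08:15–11:15 with B removed leaves 09:15–11:15.
14:30–15:15 is untouched.
15:30–17:45 is untouched.

09:15–11:15, 14:30–15:15, 15:30–17:45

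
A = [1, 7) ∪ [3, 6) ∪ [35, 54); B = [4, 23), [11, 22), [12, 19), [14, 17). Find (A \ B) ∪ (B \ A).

Merge the first list: [1, 7), [35, 54).
Merge the second list: [4, 23).
A \ B = [1, 4), [35, 54).
B \ A = [7, 23).
Union of the two gives the symmetric difference.

[1, 4) ∪ [7, 23) ∪ [35, 54)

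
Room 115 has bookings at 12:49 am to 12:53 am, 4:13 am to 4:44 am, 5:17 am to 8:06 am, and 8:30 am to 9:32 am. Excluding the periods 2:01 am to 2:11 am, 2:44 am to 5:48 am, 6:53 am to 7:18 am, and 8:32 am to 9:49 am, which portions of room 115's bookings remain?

12:49 am–12:53 am: no B overlap → unchanged.
4:13 am–4:44 am: fully covered by B → removed.
5:17 am–8:06 am minus B → 5:48 am–6:53 am, 7:18 am–8:06 am.
8:30 am–9:32 am minus B → 8:30 am–8:32 am.

12:49 am–12:53 am, 5:48 am–6:53 am, 7:18 am–8:06 am, 8:30 am–8:32 am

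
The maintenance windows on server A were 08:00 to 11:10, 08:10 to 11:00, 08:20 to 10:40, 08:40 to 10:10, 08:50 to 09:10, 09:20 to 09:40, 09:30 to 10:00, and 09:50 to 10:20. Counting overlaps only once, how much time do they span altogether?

3 h 10 min

Merged: 08:00–11:10.
Length: 3 h 10 min.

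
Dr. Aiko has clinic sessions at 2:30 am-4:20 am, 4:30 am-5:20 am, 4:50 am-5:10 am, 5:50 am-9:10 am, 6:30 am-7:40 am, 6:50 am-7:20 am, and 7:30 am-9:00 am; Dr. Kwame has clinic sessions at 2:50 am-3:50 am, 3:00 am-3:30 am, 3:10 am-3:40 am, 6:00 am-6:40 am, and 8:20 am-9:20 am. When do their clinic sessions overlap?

Merge the first list: 2:30 am-4:20 am, 4:30 am-5:20 am, 5:50 am-9:10 am.
Merge the second list: 2:50 am-3:50 am, 6:00 am-6:40 am, 8:20 am-9:20 am.
2:30 am-4:20 am ∩ B → 2:50 am-3:50 am.
4:30 am-5:20 am meets no B interval.
5:50 am-9:10 am ∩ B → 6:00 am-6:40 am, 8:20 am-9:10 am.

2:50 am-3:50 am, 6:00 am-6:40 am, 8:20 am-9:10 am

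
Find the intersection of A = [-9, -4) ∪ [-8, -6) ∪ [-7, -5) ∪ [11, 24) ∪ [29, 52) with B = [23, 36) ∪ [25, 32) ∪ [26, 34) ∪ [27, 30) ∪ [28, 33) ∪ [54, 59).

[23, 24) ∪ [29, 36)

First set merges to [-9, -4), [11, 24), [29, 52).
Second set merges to [23, 36), [54, 59).
[-9, -4) falls entirely outside B.
[11, 24) overlaps B on [23, 24).
[29, 52) overlaps B on [29, 36).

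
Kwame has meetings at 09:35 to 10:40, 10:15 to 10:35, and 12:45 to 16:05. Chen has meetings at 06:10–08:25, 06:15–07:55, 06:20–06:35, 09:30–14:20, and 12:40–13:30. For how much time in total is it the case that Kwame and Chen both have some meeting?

First set merges to 09:35-10:40, 12:45-16:05.
Second set merges to 06:10-08:25, 09:30-14:20.
A ∩ B = 09:35-10:40, 12:45-14:20.
Total: 1 h 5 min + 1 h 35 min = 2 h 40 min.

2 h 40 min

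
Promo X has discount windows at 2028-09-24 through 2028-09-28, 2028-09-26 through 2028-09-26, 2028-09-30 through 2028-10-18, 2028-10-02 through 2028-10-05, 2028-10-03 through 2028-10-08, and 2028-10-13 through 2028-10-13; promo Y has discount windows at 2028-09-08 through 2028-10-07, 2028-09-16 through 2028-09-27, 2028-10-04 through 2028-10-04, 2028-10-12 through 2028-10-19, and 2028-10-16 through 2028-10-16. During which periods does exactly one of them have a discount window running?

2028-09-08 through 2028-09-23, 2028-09-29 through 2028-09-29, 2028-10-08 through 2028-10-11, 2028-10-19 through 2028-10-19

A, merged: 2028-09-24 through 2028-09-28, 2028-09-30 through 2028-10-18.
B, merged: 2028-09-08 through 2028-10-07, 2028-10-12 through 2028-10-19.
A but not B: 2028-10-08 through 2028-10-11.
B but not A: 2028-09-08 through 2028-09-23, 2028-09-29 through 2028-09-29, 2028-10-19 through 2028-10-19.
Combining gives A △ B.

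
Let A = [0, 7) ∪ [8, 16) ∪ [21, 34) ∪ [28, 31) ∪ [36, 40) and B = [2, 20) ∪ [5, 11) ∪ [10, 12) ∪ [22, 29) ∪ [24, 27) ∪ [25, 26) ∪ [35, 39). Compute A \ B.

[0, 2) ∪ [21, 22) ∪ [29, 34) ∪ [39, 40)

A, merged: [0, 7), [8, 16), [21, 34), [36, 40).
B, merged: [2, 20), [22, 29), [35, 39).
[0, 7) with B removed leaves [0, 2).
[8, 16) lies entirely inside B → drops out.
[21, 34) with B removed leaves [21, 22), [29, 34).
[36, 40) with B removed leaves [39, 40).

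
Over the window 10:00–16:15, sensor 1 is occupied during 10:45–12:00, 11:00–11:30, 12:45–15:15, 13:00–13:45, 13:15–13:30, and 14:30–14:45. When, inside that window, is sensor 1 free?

10:00–10:45, 12:00–12:45, 15:15–16:15

Covered (merged): 10:45–12:00, 12:45–15:15.
Complement within 10:00–16:15: 10:00–10:45, 12:00–12:45, 15:15–16:15.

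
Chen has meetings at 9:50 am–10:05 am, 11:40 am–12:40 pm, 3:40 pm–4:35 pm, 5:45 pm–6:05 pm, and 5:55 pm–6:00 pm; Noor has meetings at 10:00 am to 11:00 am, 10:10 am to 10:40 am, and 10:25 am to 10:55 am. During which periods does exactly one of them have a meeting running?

Merge the first list: 9:50 am-10:05 am, 11:40 am-12:40 pm, 3:40 pm-4:35 pm, 5:45 pm-6:05 pm.
Merge the second list: 10:00 am-11:00 am.
Only in the first: 9:50 am-10:00 am, 11:40 am-12:40 pm, 3:40 pm-4:35 pm, 5:45 pm-6:05 pm.
Only in the second: 10:05 am-11:00 am.
Together these are the periods covered by exactly one.

9:50 am-10:00 am, 10:05 am-11:00 am, 11:40 am-12:40 pm, 3:40 pm-4:35 pm, 5:45 pm-6:05 pm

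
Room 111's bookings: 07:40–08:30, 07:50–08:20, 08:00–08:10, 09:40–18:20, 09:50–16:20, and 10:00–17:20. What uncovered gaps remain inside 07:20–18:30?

07:20–07:40, 08:30–09:40, 18:20–18:30

After merging, the occupied span is 07:40–08:30, 09:40–18:20.
Uncovered inside 07:20–18:30: 07:20–07:40, 08:30–09:40, 18:20–18:30.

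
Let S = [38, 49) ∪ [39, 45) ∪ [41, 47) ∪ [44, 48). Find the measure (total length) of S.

Merged: [38, 49).
Length: 11.

11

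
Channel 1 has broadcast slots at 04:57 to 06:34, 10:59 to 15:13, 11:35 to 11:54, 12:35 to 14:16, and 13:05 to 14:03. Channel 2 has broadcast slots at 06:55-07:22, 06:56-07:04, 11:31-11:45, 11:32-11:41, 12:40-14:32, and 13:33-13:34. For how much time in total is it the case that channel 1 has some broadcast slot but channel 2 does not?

First set merges to 04:57–06:34, 10:59–15:13.
Second set merges to 06:55–07:22, 11:31–11:45, 12:40–14:32.
A \ B = 04:57–06:34, 10:59–11:31, 11:45–12:40, 14:32–15:13.
Total: 1 h 37 min + 32 min + 55 min + 41 min = 3 h 45 min.

3 h 45 min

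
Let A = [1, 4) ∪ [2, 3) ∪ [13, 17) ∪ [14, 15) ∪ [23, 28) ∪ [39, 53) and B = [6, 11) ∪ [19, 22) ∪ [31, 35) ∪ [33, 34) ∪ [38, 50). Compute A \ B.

[1, 4) ∪ [13, 17) ∪ [23, 28) ∪ [50, 53)

First set merges to [1, 4), [13, 17), [23, 28), [39, 53).
Second set merges to [6, 11), [19, 22), [31, 35), [38, 50).
[1, 4): no B overlap → unchanged.
[13, 17): no B overlap → unchanged.
[23, 28): no B overlap → unchanged.
[39, 53) minus B → [50, 53).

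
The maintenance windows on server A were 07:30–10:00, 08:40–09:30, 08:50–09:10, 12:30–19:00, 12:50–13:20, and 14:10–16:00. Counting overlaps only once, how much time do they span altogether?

9 h

Merged: 07:30–10:00, 12:30–19:00.
Lengths: 2 h 30 min + 6 h 30 min = 9 h.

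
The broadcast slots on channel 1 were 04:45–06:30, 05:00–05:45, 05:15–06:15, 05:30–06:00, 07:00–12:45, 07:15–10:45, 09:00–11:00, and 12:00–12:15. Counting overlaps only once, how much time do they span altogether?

Merged: 04:45–06:30, 07:00–12:45.
Lengths: 1 h 45 min + 5 h 45 min = 7 h 30 min.

7 h 30 min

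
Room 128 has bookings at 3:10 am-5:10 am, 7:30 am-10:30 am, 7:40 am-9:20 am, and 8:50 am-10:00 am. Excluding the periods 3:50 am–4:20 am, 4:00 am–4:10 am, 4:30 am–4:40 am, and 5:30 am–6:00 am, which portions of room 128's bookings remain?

First set merges to 3:10 am–5:10 am, 7:30 am–10:30 am.
Second set merges to 3:50 am–4:20 am, 4:30 am–4:40 am, 5:30 am–6:00 am.
3:10 am–5:10 am minus B → 3:10 am–3:50 am, 4:20 am–4:30 am, 4:40 am–5:10 am.
7:30 am–10:30 am: no B overlap → unchanged.

3:10 am–3:50 am, 4:20 am–4:30 am, 4:40 am–5:10 am, 7:30 am–10:30 am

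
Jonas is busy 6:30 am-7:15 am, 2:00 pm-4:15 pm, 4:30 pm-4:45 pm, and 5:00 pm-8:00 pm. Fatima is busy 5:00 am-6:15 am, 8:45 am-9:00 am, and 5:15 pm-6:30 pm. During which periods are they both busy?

6:30 am-7:15 am meets no B interval.
2:00 pm-4:15 pm meets no B interval.
4:30 pm-4:45 pm meets no B interval.
5:00 pm-8:00 pm ∩ B → 5:15 pm-6:30 pm.

5:15 pm-6:30 pm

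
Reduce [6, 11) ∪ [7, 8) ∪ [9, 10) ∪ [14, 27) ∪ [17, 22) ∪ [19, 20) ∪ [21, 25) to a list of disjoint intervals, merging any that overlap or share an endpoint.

[6, 11) ∪ [14, 27)

[7, 8) overlaps/touches [6, 11) → extend to [6, 11).
[9, 10) overlaps/touches [6, 11) → extend to [6, 11).
[14, 27) is disjoint → start new block.
[17, 22) overlaps/touches [14, 27) → extend to [14, 27).
[19, 20) overlaps/touches [14, 27) → extend to [14, 27).
[21, 25) overlaps/touches [14, 27) → extend to [14, 27).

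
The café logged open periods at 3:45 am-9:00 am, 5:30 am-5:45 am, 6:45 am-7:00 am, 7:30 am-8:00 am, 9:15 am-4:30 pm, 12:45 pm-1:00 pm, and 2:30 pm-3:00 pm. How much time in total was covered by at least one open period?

12 h 30 min

Merged: 3:45 am-9:00 am, 9:15 am-4:30 pm.
Lengths: 5 h 15 min + 7 h 15 min = 12 h 30 min.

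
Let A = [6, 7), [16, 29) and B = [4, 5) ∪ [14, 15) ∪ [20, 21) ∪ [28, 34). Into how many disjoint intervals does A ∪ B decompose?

4

A ∪ B = [4, 5), [6, 7), [14, 15), [16, 34).
That is 4 disjoint pieces.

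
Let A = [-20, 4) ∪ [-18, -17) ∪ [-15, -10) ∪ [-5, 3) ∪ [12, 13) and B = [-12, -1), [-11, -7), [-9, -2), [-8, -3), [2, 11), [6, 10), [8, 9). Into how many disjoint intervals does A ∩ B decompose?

Merge the first list: [-20, 4), [12, 13).
Merge the second list: [-12, -1), [2, 11).
A ∩ B = [-12, -1), [2, 4).
That is 2 disjoint pieces.

2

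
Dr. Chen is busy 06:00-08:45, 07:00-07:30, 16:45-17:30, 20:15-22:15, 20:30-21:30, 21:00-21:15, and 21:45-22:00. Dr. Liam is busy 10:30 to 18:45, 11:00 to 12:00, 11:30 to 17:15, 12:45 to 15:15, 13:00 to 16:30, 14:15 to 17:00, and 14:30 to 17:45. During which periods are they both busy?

16:45–17:30

Merge the first list: 06:00–08:45, 16:45–17:30, 20:15–22:15.
Merge the second list: 10:30–18:45.
06:00–08:45 falls entirely outside B.
16:45–17:30 overlaps B on 16:45–17:30.
20:15–22:15 falls entirely outside B.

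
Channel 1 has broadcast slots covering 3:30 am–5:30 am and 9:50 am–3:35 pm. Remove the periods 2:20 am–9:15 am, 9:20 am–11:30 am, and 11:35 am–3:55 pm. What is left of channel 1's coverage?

11:30 am-11:35 am

3:30 am-5:30 am: fully covered by B → removed.
9:50 am-3:35 pm minus B → 11:30 am-11:35 am.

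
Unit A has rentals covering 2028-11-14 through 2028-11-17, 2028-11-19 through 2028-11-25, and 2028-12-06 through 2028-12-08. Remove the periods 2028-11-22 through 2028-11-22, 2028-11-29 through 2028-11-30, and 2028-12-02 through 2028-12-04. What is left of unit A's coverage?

2028-11-14 through 2028-11-17, 2028-11-19 through 2028-11-21, 2028-11-23 through 2028-11-25, 2028-12-06 through 2028-12-08

2028-11-14 through 2028-11-17: nothing removed.
2028-11-19 through 2028-11-25 \ B = 2028-11-19 through 2028-11-21, 2028-11-23 through 2028-11-25.
2028-12-06 through 2028-12-08: nothing removed.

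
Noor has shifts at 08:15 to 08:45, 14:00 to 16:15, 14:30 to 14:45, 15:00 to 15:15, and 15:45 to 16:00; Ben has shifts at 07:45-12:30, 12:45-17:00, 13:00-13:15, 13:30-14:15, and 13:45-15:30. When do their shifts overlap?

08:15-08:45, 14:00-16:15

First set merges to 08:15-08:45, 14:00-16:15.
Second set merges to 07:45-12:30, 12:45-17:00.
08:15-08:45 ∩ B → 08:15-08:45.
14:00-16:15 ∩ B → 14:00-16:15.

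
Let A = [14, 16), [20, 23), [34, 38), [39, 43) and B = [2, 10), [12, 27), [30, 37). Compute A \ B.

[14, 16) lies entirely inside B → drops out.
[20, 23) lies entirely inside B → drops out.
[34, 38) with B removed leaves [37, 38).
[39, 43) is untouched.

[37, 38) ∪ [39, 43)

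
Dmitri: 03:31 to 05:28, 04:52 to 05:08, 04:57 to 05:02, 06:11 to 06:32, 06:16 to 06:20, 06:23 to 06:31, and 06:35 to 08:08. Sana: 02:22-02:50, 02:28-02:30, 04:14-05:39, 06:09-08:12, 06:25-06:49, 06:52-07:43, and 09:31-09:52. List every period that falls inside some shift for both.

Merge the first list: 03:31-05:28, 06:11-06:32, 06:35-08:08.
Merge the second list: 02:22-02:50, 04:14-05:39, 06:09-08:12, 09:31-09:52.
03:31-05:28 meets the second set on 04:14-05:28.
06:11-06:32 meets the second set on 06:11-06:32.
06:35-08:08 meets the second set on 06:35-08:08.

04:14-05:28, 06:11-06:32, 06:35-08:08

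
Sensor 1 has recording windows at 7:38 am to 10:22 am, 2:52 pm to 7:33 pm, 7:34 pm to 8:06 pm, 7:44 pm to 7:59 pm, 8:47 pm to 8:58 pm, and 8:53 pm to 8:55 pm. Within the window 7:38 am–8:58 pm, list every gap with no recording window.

The merged coverage is 7:38 am-10:22 am, 2:52 pm-7:33 pm, 7:34 pm-8:06 pm, 8:47 pm-8:58 pm.
Complement within 7:38 am-8:58 pm: 10:22 am-2:52 pm, 7:33 pm-7:34 pm, 8:06 pm-8:47 pm.

10:22 am-2:52 pm, 7:33 pm-7:34 pm, 8:06 pm-8:47 pm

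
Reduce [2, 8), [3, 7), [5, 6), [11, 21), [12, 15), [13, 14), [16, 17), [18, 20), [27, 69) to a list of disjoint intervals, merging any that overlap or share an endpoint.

[2, 8) ∪ [11, 21) ∪ [27, 69)

[3, 7) overlaps/touches [2, 8) → extend to [2, 8).
[5, 6) overlaps/touches [2, 8) → extend to [2, 8).
[11, 21) is disjoint → start new block.
[12, 15) overlaps/touches [11, 21) → extend to [11, 21).
[13, 14) overlaps/touches [11, 21) → extend to [11, 21).
[16, 17) overlaps/touches [11, 21) → extend to [11, 21).
[18, 20) overlaps/touches [11, 21) → extend to [11, 21).
[27, 69) is disjoint → start new block.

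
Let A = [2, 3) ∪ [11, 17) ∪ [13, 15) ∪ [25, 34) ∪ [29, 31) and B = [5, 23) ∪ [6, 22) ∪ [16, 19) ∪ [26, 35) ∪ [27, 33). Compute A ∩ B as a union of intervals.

First set merges to [2, 3), [11, 17), [25, 34).
Second set merges to [5, 23), [26, 35).
[2, 3): no overlap with the second set.
[11, 17) meets the second set on [11, 17).
[25, 34) meets the second set on [26, 34).

[11, 17) ∪ [26, 34)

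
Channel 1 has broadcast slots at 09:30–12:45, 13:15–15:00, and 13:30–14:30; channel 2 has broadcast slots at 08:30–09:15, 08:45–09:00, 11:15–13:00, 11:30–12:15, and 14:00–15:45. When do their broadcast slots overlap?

First set merges to 09:30–12:45, 13:15–15:00.
Second set merges to 08:30–09:15, 11:15–13:00, 14:00–15:45.
09:30–12:45 meets the second set on 11:15–12:45.
13:15–15:00 meets the second set on 14:00–15:00.

11:15–12:45, 14:00–15:00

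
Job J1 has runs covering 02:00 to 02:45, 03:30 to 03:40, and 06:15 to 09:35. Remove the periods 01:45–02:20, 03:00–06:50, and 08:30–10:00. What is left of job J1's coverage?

02:00-02:45 with B removed leaves 02:20-02:45.
03:30-03:40 lies entirely inside B → drops out.
06:15-09:35 with B removed leaves 06:50-08:30.

02:20-02:45, 06:50-08:30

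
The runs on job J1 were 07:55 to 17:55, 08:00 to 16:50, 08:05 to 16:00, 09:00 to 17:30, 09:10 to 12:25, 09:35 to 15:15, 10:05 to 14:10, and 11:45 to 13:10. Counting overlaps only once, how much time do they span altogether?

10 h

Merged: 07:55–17:55.
Length: 10 h.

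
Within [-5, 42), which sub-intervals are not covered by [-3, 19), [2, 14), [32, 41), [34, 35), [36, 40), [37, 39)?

Covered (merged): [-3, 19), [32, 41).
Uncovered inside [-5, 42): [-5, -3), [19, 32), [41, 42).

[-5, -3) ∪ [19, 32) ∪ [41, 42)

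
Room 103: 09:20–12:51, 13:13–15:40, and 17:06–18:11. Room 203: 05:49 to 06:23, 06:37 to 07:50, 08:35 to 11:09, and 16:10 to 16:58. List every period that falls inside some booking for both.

09:20–11:09

09:20–12:51 meets the second set on 09:20–11:09.
13:13–15:40: no overlap with the second set.
17:06–18:11: no overlap with the second set.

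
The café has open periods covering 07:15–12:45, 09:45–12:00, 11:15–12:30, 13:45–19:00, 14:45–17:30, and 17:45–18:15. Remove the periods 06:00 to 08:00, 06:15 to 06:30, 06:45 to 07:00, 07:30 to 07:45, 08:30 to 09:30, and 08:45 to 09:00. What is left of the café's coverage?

08:00–08:30, 09:30–12:45, 13:45–19:00

Merge the first list: 07:15–12:45, 13:45–19:00.
Merge the second list: 06:00–08:00, 08:30–09:30.
07:15–12:45 with B removed leaves 08:00–08:30, 09:30–12:45.
13:45–19:00 is untouched.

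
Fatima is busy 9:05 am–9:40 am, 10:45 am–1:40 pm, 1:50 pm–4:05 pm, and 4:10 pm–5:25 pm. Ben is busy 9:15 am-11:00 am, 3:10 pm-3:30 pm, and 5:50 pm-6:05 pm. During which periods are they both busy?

9:05 am-9:40 am meets the second set on 9:15 am-9:40 am.
10:45 am-1:40 pm meets the second set on 10:45 am-11:00 am.
1:50 pm-4:05 pm meets the second set on 3:10 pm-3:30 pm.
4:10 pm-5:25 pm: no overlap with the second set.

9:15 am-9:40 am, 10:45 am-11:00 am, 3:10 pm-3:30 pm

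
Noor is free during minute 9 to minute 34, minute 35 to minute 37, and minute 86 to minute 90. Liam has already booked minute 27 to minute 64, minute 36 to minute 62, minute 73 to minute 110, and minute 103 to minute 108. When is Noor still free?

minute 9 to minute 27

Merge the second list: minute 27 to minute 64, minute 73 to minute 110.
minute 9 to minute 34 \ B = minute 9 to minute 27.
minute 35 to minute 37: entirely removed.
minute 86 to minute 90: entirely removed.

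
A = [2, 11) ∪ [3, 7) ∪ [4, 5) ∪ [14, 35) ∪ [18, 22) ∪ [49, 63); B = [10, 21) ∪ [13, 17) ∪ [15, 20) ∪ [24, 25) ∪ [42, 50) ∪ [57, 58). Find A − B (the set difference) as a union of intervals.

Merge the first list: [2, 11), [14, 35), [49, 63).
Merge the second list: [10, 21), [24, 25), [42, 50), [57, 58).
[2, 11) \ B = [2, 10).
[14, 35) \ B = [21, 24), [25, 35).
[49, 63) \ B = [50, 57), [58, 63).

[2, 10) ∪ [21, 24) ∪ [25, 35) ∪ [50, 57) ∪ [58, 63)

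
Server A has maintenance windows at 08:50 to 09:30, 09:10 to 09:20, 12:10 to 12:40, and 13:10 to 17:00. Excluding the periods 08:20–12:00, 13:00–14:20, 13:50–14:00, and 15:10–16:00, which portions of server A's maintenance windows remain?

12:10–12:40, 14:20–15:10, 16:00–17:00

Merge the first list: 08:50–09:30, 12:10–12:40, 13:10–17:00.
Merge the second list: 08:20–12:00, 13:00–14:20, 15:10–16:00.
08:50–09:30: fully covered by B → removed.
12:10–12:40: no B overlap → unchanged.
13:10–17:00 minus B → 14:20–15:10, 16:00–17:00.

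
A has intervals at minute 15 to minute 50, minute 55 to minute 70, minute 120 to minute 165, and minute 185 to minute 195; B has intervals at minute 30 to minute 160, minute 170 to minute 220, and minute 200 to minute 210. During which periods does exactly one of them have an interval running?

B, merged: minute 30 to minute 160, minute 170 to minute 220.
A but not B: minute 15 to minute 30, minute 160 to minute 165.
B but not A: minute 50 to minute 55, minute 70 to minute 120, minute 170 to minute 185, minute 195 to minute 220.
Combining gives A △ B.

minute 15 to minute 30, minute 50 to minute 55, minute 70 to minute 120, minute 160 to minute 165, minute 170 to minute 185, minute 195 to minute 220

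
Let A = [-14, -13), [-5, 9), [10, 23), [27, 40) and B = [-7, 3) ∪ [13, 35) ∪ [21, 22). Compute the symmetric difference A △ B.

[-14, -13) ∪ [-7, -5) ∪ [3, 9) ∪ [10, 13) ∪ [23, 27) ∪ [35, 40)

Second set merges to [-7, 3), [13, 35).
A but not B: [-14, -13), [3, 9), [10, 13), [35, 40).
B but not A: [-7, -5), [23, 27).
Combining gives A △ B.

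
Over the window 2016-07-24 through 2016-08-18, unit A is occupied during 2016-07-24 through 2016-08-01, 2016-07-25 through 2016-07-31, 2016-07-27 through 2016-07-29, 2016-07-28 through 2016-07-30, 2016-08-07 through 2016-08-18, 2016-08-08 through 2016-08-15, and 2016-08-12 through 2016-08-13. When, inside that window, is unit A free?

The merged coverage is 2016-07-24 through 2016-08-01, 2016-08-07 through 2016-08-18.
Complement within 2016-07-24 through 2016-08-18: 2016-08-02 through 2016-08-06.

2016-08-02 through 2016-08-06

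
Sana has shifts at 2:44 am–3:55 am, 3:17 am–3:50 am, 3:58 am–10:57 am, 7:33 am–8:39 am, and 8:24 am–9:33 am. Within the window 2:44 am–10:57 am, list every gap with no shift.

Covered (merged): 2:44 am-3:55 am, 3:58 am-10:57 am.
Uncovered inside 2:44 am-10:57 am: 3:55 am-3:58 am.

3:55 am-3:58 am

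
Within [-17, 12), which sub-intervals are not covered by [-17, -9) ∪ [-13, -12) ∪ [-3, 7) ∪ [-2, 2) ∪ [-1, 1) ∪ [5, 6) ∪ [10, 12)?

After merging, the occupied span is [-17, -9), [-3, 7), [10, 12).
Complement within [-17, 12): [-9, -3), [7, 10).

[-9, -3) ∪ [7, 10)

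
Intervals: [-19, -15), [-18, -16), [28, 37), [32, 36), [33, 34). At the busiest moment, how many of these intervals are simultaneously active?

3

At 33, 3 of the intervals are simultaneously active.
No point has more.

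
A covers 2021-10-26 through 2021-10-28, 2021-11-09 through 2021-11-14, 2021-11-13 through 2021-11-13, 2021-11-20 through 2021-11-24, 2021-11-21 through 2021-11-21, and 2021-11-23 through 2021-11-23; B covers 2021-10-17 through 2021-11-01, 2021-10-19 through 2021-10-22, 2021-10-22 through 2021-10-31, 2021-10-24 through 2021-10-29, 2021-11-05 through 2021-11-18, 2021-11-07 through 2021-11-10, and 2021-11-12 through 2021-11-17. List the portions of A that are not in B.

2021-11-20 through 2021-11-24

A, merged: 2021-10-26 through 2021-10-28, 2021-11-09 through 2021-11-14, 2021-11-20 through 2021-11-24.
B, merged: 2021-10-17 through 2021-11-01, 2021-11-05 through 2021-11-18.
2021-10-26 through 2021-10-28 lies entirely inside B → drops out.
2021-11-09 through 2021-11-14 lies entirely inside B → drops out.
2021-11-20 through 2021-11-24 is untouched.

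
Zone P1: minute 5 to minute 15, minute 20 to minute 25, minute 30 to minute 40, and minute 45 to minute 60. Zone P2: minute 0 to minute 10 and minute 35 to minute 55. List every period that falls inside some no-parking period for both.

minute 5 to minute 10, minute 35 to minute 40, minute 45 to minute 55

minute 5 to minute 15 meets the second set on minute 5 to minute 10.
minute 20 to minute 25: no overlap with the second set.
minute 30 to minute 40 meets the second set on minute 35 to minute 40.
minute 45 to minute 60 meets the second set on minute 45 to minute 55.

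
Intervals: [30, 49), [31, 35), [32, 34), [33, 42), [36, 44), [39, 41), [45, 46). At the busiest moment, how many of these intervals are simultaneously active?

Walk the sorted start/end points keeping a running depth.
The depth first hits 4 at 33.

4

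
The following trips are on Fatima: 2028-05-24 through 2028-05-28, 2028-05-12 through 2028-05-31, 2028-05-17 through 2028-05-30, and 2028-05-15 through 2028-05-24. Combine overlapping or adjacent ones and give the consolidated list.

Sort by start: 2028-05-12 through 2028-05-31, 2028-05-15 through 2028-05-24, 2028-05-17 through 2028-05-30, 2028-05-24 through 2028-05-28.
2028-05-15 through 2028-05-24 overlaps/touches 2028-05-12 through 2028-05-31 → extend to 2028-05-12 through 2028-05-31.
2028-05-17 through 2028-05-30 overlaps/touches 2028-05-12 through 2028-05-31 → extend to 2028-05-12 through 2028-05-31.
2028-05-24 through 2028-05-28 overlaps/touches 2028-05-12 through 2028-05-31 → extend to 2028-05-12 through 2028-05-31.

2028-05-12 through 2028-05-31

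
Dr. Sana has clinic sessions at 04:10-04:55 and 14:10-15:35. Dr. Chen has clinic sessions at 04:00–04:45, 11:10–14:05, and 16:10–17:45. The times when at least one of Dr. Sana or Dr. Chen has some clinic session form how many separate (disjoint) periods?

A ∪ B = 04:00–04:55, 11:10–14:05, 14:10–15:35, 16:10–17:45.
That is 4 disjoint pieces.

4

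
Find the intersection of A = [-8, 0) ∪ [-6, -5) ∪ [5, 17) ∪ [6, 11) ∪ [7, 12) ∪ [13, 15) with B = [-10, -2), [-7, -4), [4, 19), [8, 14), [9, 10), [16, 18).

First set merges to [-8, 0), [5, 17).
Second set merges to [-10, -2), [4, 19).
[-8, 0) ∩ B → [-8, -2).
[5, 17) ∩ B → [5, 17).

[-8, -2) ∪ [5, 17)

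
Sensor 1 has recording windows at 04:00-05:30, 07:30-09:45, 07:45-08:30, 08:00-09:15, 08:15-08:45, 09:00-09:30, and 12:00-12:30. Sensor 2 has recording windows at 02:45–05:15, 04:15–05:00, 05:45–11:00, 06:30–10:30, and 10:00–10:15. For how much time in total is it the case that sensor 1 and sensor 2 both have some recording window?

3 h 30 min

A, merged: 04:00–05:30, 07:30–09:45, 12:00–12:30.
B, merged: 02:45–05:15, 05:45–11:00.
A ∩ B = 04:00–05:15, 07:30–09:45.
Total: 1 h 15 min + 2 h 15 min = 3 h 30 min.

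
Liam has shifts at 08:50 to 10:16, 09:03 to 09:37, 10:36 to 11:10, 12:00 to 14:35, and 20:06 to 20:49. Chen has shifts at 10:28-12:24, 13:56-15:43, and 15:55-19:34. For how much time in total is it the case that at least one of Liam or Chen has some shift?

Merge the first list: 08:50-10:16, 10:36-11:10, 12:00-14:35, 20:06-20:49.
A ∪ B = 08:50-10:16, 10:28-15:43, 15:55-19:34, 20:06-20:49.
Total: 1 h 26 min + 5 h 15 min + 3 h 39 min + 43 min = 11 h 3 min.

11 h 3 min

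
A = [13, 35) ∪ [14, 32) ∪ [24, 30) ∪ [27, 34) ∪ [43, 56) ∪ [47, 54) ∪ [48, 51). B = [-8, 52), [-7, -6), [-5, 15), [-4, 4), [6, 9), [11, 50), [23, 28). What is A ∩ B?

Merge the first list: [13, 35), [43, 56).
Merge the second list: [-8, 52).
[13, 35) meets the second set on [13, 35).
[43, 56) meets the second set on [43, 52).

[13, 35) ∪ [43, 52)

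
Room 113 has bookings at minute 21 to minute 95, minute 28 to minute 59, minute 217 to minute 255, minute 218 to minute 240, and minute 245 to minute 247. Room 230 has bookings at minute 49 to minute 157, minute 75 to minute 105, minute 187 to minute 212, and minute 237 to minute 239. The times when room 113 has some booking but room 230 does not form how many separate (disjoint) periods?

A, merged: minute 21 to minute 95, minute 217 to minute 255.
B, merged: minute 49 to minute 157, minute 187 to minute 212, minute 237 to minute 239.
A \ B = minute 21 to minute 49, minute 217 to minute 237, minute 239 to minute 255.
That is 3 disjoint pieces.

3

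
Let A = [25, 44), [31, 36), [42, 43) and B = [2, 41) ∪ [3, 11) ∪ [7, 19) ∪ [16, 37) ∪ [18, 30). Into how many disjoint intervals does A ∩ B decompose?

1

First set merges to [25, 44).
Second set merges to [2, 41).
A ∩ B = [25, 41).
That is 1 disjoint piece.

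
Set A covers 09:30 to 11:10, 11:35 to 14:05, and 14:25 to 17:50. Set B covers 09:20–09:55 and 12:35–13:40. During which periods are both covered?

09:30-09:55, 12:35-13:40

09:30-11:10 meets the second set on 09:30-09:55.
11:35-14:05 meets the second set on 12:35-13:40.
14:25-17:50: no overlap with the second set.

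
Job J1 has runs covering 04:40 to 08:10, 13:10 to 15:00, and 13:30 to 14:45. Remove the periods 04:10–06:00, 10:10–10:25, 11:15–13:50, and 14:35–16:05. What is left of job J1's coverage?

06:00–08:10, 13:50–14:35

First set merges to 04:40–08:10, 13:10–15:00.
04:40–08:10 minus B → 06:00–08:10.
13:10–15:00 minus B → 13:50–14:35.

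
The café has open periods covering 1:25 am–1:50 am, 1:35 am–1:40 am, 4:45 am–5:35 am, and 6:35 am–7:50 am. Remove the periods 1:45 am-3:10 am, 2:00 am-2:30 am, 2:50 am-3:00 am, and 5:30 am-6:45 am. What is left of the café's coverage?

A, merged: 1:25 am–1:50 am, 4:45 am–5:35 am, 6:35 am–7:50 am.
B, merged: 1:45 am–3:10 am, 5:30 am–6:45 am.
1:25 am–1:50 am with B removed leaves 1:25 am–1:45 am.
4:45 am–5:35 am with B removed leaves 4:45 am–5:30 am.
6:35 am–7:50 am with B removed leaves 6:45 am–7:50 am.

1:25 am–1:45 am, 4:45 am–5:30 am, 6:45 am–7:50 am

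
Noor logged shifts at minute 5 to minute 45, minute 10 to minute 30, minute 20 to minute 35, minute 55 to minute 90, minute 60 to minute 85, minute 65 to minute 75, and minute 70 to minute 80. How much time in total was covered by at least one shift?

75 minutes

Merged: minute 5 to minute 45, minute 55 to minute 90.
Lengths: 40 minutes + 35 minutes = 75 minutes.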